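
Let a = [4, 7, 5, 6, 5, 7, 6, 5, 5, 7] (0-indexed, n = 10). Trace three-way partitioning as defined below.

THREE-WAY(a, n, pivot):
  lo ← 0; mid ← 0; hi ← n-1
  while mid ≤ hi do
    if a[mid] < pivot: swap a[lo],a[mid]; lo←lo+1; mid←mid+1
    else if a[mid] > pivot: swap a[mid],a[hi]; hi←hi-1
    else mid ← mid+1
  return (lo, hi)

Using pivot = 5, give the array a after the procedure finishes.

pivot = 5; lo=0, mid=0, hi=9
a[mid]=4<5: swap a[0],a[0]; lo=1,mid=1 → [4, 7, 5, 6, 5, 7, 6, 5, 5, 7]
a[mid]=7>5: swap a[1],a[9]; hi=8 → [4, 7, 5, 6, 5, 7, 6, 5, 5, 7]
a[mid]=7>5: swap a[1],a[8]; hi=7 → [4, 5, 5, 6, 5, 7, 6, 5, 7, 7]
a[mid]=5=5: mid=2
a[mid]=5=5: mid=3
a[mid]=6>5: swap a[3],a[7]; hi=6 → [4, 5, 5, 5, 5, 7, 6, 6, 7, 7]
a[mid]=5=5: mid=4
a[mid]=5=5: mid=5
a[mid]=7>5: swap a[5],a[6]; hi=5 → [4, 5, 5, 5, 5, 6, 7, 6, 7, 7]
a[mid]=6>5: swap a[5],a[5]; hi=4 → [4, 5, 5, 5, 5, 6, 7, 6, 7, 7]
end: lo=1, hi=4; a = [4, 5, 5, 5, 5, 6, 7, 6, 7, 7]

[4, 5, 5, 5, 5, 6, 7, 6, 7, 7]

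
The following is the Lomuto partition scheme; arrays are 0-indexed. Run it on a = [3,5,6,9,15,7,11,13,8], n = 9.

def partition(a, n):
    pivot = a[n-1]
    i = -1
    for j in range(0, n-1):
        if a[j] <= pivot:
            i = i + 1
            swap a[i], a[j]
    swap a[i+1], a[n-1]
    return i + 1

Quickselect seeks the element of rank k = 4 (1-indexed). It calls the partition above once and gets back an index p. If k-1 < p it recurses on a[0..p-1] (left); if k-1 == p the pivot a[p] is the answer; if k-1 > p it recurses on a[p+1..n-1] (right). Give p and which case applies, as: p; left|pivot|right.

pivot = a[8] = 8; i = -1
j=0: a[0]=3 ≤ 8 → i=0, swap a[0],a[0] (no change) → [3,5,6,9,15,7,11,13,8]
j=1: a[1]=5 ≤ 8 → i=1, swap a[1],a[1] (no change) → [3,5,6,9,15,7,11,13,8]
j=2: a[2]=6 ≤ 8 → i=2, swap a[2],a[2] (no change) → [3,5,6,9,15,7,11,13,8]
j=3: a[3]=9 > 8 → no swap
j=4: a[4]=15 > 8 → no swap
j=5: a[5]=7 ≤ 8 → i=3, swap a[3],a[5] → [3,5,6,7,15,9,11,13,8]
j=6: a[6]=11 > 8 → no swap
j=7: a[7]=13 > 8 → no swap
final swap a[4],a[8] → [3,5,6,7,8,9,11,13,15]; return 4
p = 4; k-1 = 3 < 4 ⇒ left

4; left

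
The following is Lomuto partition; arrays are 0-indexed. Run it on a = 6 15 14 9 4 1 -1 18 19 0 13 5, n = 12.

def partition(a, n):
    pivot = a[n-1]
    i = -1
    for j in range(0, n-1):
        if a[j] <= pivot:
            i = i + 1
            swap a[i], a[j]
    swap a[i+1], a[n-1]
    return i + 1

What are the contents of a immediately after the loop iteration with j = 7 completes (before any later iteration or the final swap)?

pivot=5, i=-1
j=0: 6>5, skip
j=1: 15>5, skip
j=2: 14>5, skip
j=3: 9>5, skip
j=4: 4≤5, i=0, swap(0,4) ⇒ 4 15 14 9 6 1 -1 18 19 0 13 5
j=5: 1≤5, i=1, swap(1,5) ⇒ 4 1 14 9 6 15 -1 18 19 0 13 5
j=6: -1≤5, i=2, swap(2,6) ⇒ 4 1 -1 9 6 15 14 18 19 0 13 5
j=7: 18>5, skip
(after j=7) a = 4 1 -1 9 6 15 14 18 19 0 13 5

4 1 -1 9 6 15 14 18 19 0 13 5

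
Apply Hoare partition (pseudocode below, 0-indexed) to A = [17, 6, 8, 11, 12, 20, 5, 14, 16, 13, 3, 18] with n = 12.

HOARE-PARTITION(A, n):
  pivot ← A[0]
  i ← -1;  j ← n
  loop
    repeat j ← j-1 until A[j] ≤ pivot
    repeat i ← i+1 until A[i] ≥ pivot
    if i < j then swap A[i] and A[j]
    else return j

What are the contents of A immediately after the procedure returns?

pivot=17
j stops at 10 (3), i stops at 0 (17); swap ⇒ [3, 6, 8, 11, 12, 20, 5, 14, 16, 13, 17, 18]
j stops at 9 (13), i stops at 5 (20); swap ⇒ [3, 6, 8, 11, 12, 13, 5, 14, 16, 20, 17, 18]
j stops at 8, i stops at 9; i≥j ⇒ return 8. A=[3, 6, 8, 11, 12, 13, 5, 14, 16, 20, 17, 18]

[3, 6, 8, 11, 12, 13, 5, 14, 16, 20, 17, 18]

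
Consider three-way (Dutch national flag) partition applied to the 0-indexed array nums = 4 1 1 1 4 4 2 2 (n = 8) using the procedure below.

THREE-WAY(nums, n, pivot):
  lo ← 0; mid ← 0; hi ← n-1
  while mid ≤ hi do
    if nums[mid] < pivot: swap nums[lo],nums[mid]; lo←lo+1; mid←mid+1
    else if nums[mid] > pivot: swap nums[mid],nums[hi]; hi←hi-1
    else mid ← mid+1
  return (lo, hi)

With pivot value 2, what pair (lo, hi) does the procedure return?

lo=0 mid=0 hi=7
4>2: swap(0,7), hi=6 ⇒ 2 1 1 1 4 4 2 4
2=2: mid=1
1<2: swap(0,1), lo=1 mid=2 ⇒ 1 2 1 1 4 4 2 4
1<2: swap(1,2), lo=2 mid=3 ⇒ 1 1 2 1 4 4 2 4
1<2: swap(2,3), lo=3 mid=4 ⇒ 1 1 1 2 4 4 2 4
4>2: swap(4,6), hi=5 ⇒ 1 1 1 2 2 4 4 4
2=2: mid=5
4>2: swap(5,5), hi=4 ⇒ 1 1 1 2 2 4 4 4
done. lo=3 hi=4; nums=1 1 1 2 2 4 4 4

(3, 4)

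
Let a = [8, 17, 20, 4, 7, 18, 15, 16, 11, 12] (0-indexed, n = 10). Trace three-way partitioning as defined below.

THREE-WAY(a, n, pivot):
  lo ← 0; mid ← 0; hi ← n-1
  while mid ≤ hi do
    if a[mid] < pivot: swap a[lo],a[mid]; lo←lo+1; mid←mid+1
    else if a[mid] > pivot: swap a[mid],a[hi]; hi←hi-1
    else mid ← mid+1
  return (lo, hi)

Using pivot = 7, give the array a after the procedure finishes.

[4, 7, 20, 17, 18, 15, 16, 11, 12, 8]

pivot = 7; lo=0, mid=0, hi=9
a[mid]=8>7: swap a[0],a[9]; hi=8 → [12, 17, 20, 4, 7, 18, 15, 16, 11, 8]
a[mid]=12>7: swap a[0],a[8]; hi=7 → [11, 17, 20, 4, 7, 18, 15, 16, 12, 8]
a[mid]=11>7: swap a[0],a[7]; hi=6 → [16, 17, 20, 4, 7, 18, 15, 11, 12, 8]
a[mid]=16>7: swap a[0],a[6]; hi=5 → [15, 17, 20, 4, 7, 18, 16, 11, 12, 8]
a[mid]=15>7: swap a[0],a[5]; hi=4 → [18, 17, 20, 4, 7, 15, 16, 11, 12, 8]
a[mid]=18>7: swap a[0],a[4]; hi=3 → [7, 17, 20, 4, 18, 15, 16, 11, 12, 8]
a[mid]=7=7: mid=1
a[mid]=17>7: swap a[1],a[3]; hi=2 → [7, 4, 20, 17, 18, 15, 16, 11, 12, 8]
a[mid]=4<7: swap a[0],a[1]; lo=1,mid=2 → [4, 7, 20, 17, 18, 15, 16, 11, 12, 8]
a[mid]=20>7: swap a[2],a[2]; hi=1 → [4, 7, 20, 17, 18, 15, 16, 11, 12, 8]
end: lo=1, hi=1; a = [4, 7, 20, 17, 18, 15, 16, 11, 12, 8]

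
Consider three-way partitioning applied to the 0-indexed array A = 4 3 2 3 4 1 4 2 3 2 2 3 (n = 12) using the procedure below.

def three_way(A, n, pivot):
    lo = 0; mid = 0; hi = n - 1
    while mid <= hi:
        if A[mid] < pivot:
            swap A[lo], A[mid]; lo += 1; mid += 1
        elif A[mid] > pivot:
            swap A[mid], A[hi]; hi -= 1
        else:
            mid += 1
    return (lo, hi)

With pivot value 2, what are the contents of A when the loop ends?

lo=0 mid=0 hi=11
4>2: swap(0,11), hi=10 ⇒ 3 3 2 3 4 1 4 2 3 2 2 4
3>2: swap(0,10), hi=9 ⇒ 2 3 2 3 4 1 4 2 3 2 3 4
2=2: mid=1
3>2: swap(1,9), hi=8 ⇒ 2 2 2 3 4 1 4 2 3 3 3 4
2=2: mid=2
2=2: mid=3
3>2: swap(3,8), hi=7 ⇒ 2 2 2 3 4 1 4 2 3 3 3 4
3>2: swap(3,7), hi=6 ⇒ 2 2 2 2 4 1 4 3 3 3 3 4
2=2: mid=4
4>2: swap(4,6), hi=5 ⇒ 2 2 2 2 4 1 4 3 3 3 3 4
4>2: swap(4,5), hi=4 ⇒ 2 2 2 2 1 4 4 3 3 3 3 4
1<2: swap(0,4), lo=1 mid=5 ⇒ 1 2 2 2 2 4 4 3 3 3 3 4
done. lo=1 hi=4; A=1 2 2 2 2 4 4 3 3 3 3 4

1 2 2 2 2 4 4 3 3 3 3 4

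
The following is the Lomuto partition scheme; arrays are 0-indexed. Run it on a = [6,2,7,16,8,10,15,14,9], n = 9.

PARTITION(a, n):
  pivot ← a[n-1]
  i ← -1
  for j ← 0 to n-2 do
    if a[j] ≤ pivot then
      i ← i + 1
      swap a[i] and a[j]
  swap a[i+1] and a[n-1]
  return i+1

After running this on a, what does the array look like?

pivot=9, i=-1
j=0: 6≤9, i=0, swap(0,0) ⇒ [6,2,7,16,8,10,15,14,9]
j=1: 2≤9, i=1, swap(1,1) ⇒ [6,2,7,16,8,10,15,14,9]
j=2: 7≤9, i=2, swap(2,2) ⇒ [6,2,7,16,8,10,15,14,9]
j=3: 16>9, skip
j=4: 8≤9, i=3, swap(3,4) ⇒ [6,2,7,8,16,10,15,14,9]
j=5: 10>9, skip
j=6: 15>9, skip
j=7: 14>9, skip
swap(4,8) ⇒ [6,2,7,8,9,10,15,14,16]; return 4

[6,2,7,8,9,10,15,14,16]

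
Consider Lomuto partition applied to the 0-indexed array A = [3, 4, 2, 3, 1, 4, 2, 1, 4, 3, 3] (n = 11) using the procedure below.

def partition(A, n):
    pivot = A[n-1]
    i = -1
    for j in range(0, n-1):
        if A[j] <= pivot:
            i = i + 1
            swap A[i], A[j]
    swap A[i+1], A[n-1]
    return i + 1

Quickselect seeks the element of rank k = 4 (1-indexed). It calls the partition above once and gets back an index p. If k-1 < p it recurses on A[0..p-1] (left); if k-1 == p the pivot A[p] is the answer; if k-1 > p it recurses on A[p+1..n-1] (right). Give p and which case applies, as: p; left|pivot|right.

pivot = A[10] = 3; i = -1
j=0: A[0]=3 ≤ 3 → i=0, swap A[0],A[0] (no change) → [3, 4, 2, 3, 1, 4, 2, 1, 4, 3, 3]
j=1: A[1]=4 > 3 → no swap
j=2: A[2]=2 ≤ 3 → i=1, swap A[1],A[2] → [3, 2, 4, 3, 1, 4, 2, 1, 4, 3, 3]
j=3: A[3]=3 ≤ 3 → i=2, swap A[2],A[3] → [3, 2, 3, 4, 1, 4, 2, 1, 4, 3, 3]
j=4: A[4]=1 ≤ 3 → i=3, swap A[3],A[4] → [3, 2, 3, 1, 4, 4, 2, 1, 4, 3, 3]
j=5: A[5]=4 > 3 → no swap
j=6: A[6]=2 ≤ 3 → i=4, swap A[4],A[6] → [3, 2, 3, 1, 2, 4, 4, 1, 4, 3, 3]
j=7: A[7]=1 ≤ 3 → i=5, swap A[5],A[7] → [3, 2, 3, 1, 2, 1, 4, 4, 4, 3, 3]
j=8: A[8]=4 > 3 → no swap
j=9: A[9]=3 ≤ 3 → i=6, swap A[6],A[9] → [3, 2, 3, 1, 2, 1, 3, 4, 4, 4, 3]
final swap A[7],A[10] → [3, 2, 3, 1, 2, 1, 3, 3, 4, 4, 4]; return 7
p = 7; k-1 = 3 < 7 ⇒ left

7; left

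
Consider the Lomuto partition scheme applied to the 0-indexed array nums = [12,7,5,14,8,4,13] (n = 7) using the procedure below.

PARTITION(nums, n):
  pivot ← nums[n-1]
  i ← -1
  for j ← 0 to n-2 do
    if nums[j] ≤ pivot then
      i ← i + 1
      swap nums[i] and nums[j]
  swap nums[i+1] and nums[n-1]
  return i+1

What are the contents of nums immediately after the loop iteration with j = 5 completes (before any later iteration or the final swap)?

[12,7,5,8,4,14,13]

pivot=13, i=-1
j=0: 12≤13, i=0, swap(0,0) ⇒ [12,7,5,14,8,4,13]
j=1: 7≤13, i=1, swap(1,1) ⇒ [12,7,5,14,8,4,13]
j=2: 5≤13, i=2, swap(2,2) ⇒ [12,7,5,14,8,4,13]
j=3: 14>13, skip
j=4: 8≤13, i=3, swap(3,4) ⇒ [12,7,5,8,14,4,13]
j=5: 4≤13, i=4, swap(4,5) ⇒ [12,7,5,8,4,14,13]
(after j=5) nums = [12,7,5,8,4,14,13]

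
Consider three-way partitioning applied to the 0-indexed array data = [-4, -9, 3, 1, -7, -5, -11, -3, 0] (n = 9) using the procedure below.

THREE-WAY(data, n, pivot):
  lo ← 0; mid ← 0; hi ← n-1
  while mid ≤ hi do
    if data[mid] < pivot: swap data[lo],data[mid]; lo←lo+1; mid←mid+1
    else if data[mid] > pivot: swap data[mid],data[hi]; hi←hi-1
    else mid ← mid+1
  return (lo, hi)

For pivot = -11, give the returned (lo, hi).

(0, 0)

lo=0 mid=0 hi=8
-4>-11: swap(0,8), hi=7 ⇒ [0, -9, 3, 1, -7, -5, -11, -3, -4]
0>-11: swap(0,7), hi=6 ⇒ [-3, -9, 3, 1, -7, -5, -11, 0, -4]
-3>-11: swap(0,6), hi=5 ⇒ [-11, -9, 3, 1, -7, -5, -3, 0, -4]
-11=-11: mid=1
-9>-11: swap(1,5), hi=4 ⇒ [-11, -5, 3, 1, -7, -9, -3, 0, -4]
-5>-11: swap(1,4), hi=3 ⇒ [-11, -7, 3, 1, -5, -9, -3, 0, -4]
-7>-11: swap(1,3), hi=2 ⇒ [-11, 1, 3, -7, -5, -9, -3, 0, -4]
1>-11: swap(1,2), hi=1 ⇒ [-11, 3, 1, -7, -5, -9, -3, 0, -4]
3>-11: swap(1,1), hi=0 ⇒ [-11, 3, 1, -7, -5, -9, -3, 0, -4]
done. lo=0 hi=0; data=[-11, 3, 1, -7, -5, -9, -3, 0, -4]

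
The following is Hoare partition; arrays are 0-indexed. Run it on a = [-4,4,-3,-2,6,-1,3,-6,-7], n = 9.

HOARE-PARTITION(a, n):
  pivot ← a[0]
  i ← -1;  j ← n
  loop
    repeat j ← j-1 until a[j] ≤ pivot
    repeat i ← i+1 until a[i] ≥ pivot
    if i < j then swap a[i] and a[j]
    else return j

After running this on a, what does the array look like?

pivot = a[0] = -4; i = -1, j = 9
j→8 (a[8]=-7≤-4), i→0 (a[0]=-4≥-4); i<j, swap → [-7,4,-3,-2,6,-1,3,-6,-4]
j→7 (a[7]=-6≤-4), i→1 (a[1]=4≥-4); i<j, swap → [-7,-6,-3,-2,6,-1,3,4,-4]
j→1, i→2; i≥j, return j=1. a = [-7,-6,-3,-2,6,-1,3,4,-4]

[-7,-6,-3,-2,6,-1,3,4,-4]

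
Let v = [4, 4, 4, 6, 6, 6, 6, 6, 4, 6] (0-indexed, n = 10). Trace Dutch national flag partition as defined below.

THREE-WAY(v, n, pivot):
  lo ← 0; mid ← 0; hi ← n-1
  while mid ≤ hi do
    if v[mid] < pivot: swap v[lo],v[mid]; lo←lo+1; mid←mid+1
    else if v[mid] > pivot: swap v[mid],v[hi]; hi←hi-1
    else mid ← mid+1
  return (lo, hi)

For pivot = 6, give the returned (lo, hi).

lo=0 mid=0 hi=9
4<6: swap(0,0), lo=1 mid=1 ⇒ [4, 4, 4, 6, 6, 6, 6, 6, 4, 6]
4<6: swap(1,1), lo=2 mid=2 ⇒ [4, 4, 4, 6, 6, 6, 6, 6, 4, 6]
4<6: swap(2,2), lo=3 mid=3 ⇒ [4, 4, 4, 6, 6, 6, 6, 6, 4, 6]
6=6: mid=4
6=6: mid=5
6=6: mid=6
6=6: mid=7
6=6: mid=8
4<6: swap(3,8), lo=4 mid=9 ⇒ [4, 4, 4, 4, 6, 6, 6, 6, 6, 6]
6=6: mid=10
done. lo=4 hi=9; v=[4, 4, 4, 4, 6, 6, 6, 6, 6, 6]

(4, 9)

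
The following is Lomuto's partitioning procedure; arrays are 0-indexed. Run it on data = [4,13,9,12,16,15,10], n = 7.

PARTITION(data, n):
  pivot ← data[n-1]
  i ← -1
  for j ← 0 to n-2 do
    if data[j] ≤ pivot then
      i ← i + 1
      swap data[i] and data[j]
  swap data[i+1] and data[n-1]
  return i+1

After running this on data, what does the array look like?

pivot=10, i=-1
j=0: 4≤10, i=0, swap(0,0) ⇒ [4,13,9,12,16,15,10]
j=1: 13>10, skip
j=2: 9≤10, i=1, swap(1,2) ⇒ [4,9,13,12,16,15,10]
j=3: 12>10, skip
j=4: 16>10, skip
j=5: 15>10, skip
swap(2,6) ⇒ [4,9,10,12,16,15,13]; return 2

[4,9,10,12,16,15,13]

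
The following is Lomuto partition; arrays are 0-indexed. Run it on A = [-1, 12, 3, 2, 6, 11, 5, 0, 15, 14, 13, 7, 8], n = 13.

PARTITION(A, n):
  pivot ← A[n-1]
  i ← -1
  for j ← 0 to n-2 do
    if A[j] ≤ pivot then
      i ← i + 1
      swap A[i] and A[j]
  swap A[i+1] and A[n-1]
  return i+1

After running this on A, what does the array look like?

[-1, 3, 2, 6, 5, 0, 7, 8, 15, 14, 13, 12, 11]

pivot = A[12] = 8; i = -1
j=0: A[0]=-1 ≤ 8 → i=0, swap A[0],A[0] (no change) → [-1, 12, 3, 2, 6, 11, 5, 0, 15, 14, 13, 7, 8]
j=1: A[1]=12 > 8 → no swap
j=2: A[2]=3 ≤ 8 → i=1, swap A[1],A[2] → [-1, 3, 12, 2, 6, 11, 5, 0, 15, 14, 13, 7, 8]
j=3: A[3]=2 ≤ 8 → i=2, swap A[2],A[3] → [-1, 3, 2, 12, 6, 11, 5, 0, 15, 14, 13, 7, 8]
j=4: A[4]=6 ≤ 8 → i=3, swap A[3],A[4] → [-1, 3, 2, 6, 12, 11, 5, 0, 15, 14, 13, 7, 8]
j=5: A[5]=11 > 8 → no swap
j=6: A[6]=5 ≤ 8 → i=4, swap A[4],A[6] → [-1, 3, 2, 6, 5, 11, 12, 0, 15, 14, 13, 7, 8]
j=7: A[7]=0 ≤ 8 → i=5, swap A[5],A[7] → [-1, 3, 2, 6, 5, 0, 12, 11, 15, 14, 13, 7, 8]
j=8: A[8]=15 > 8 → no swap
j=9: A[9]=14 > 8 → no swap
j=10: A[10]=13 > 8 → no swap
j=11: A[11]=7 ≤ 8 → i=6, swap A[6],A[11] → [-1, 3, 2, 6, 5, 0, 7, 11, 15, 14, 13, 12, 8]
final swap A[7],A[12] → [-1, 3, 2, 6, 5, 0, 7, 8, 15, 14, 13, 12, 11]; return 7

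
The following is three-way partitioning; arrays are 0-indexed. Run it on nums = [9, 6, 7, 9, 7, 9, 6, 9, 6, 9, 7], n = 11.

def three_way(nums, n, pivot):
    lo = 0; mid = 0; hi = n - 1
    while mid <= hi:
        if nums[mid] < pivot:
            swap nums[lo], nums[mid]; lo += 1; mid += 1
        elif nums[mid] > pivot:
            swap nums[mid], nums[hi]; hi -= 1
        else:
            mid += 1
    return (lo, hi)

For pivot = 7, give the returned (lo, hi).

(3, 5)

lo=0 mid=0 hi=10
9>7: swap(0,10), hi=9 ⇒ [7, 6, 7, 9, 7, 9, 6, 9, 6, 9, 9]
7=7: mid=1
6<7: swap(0,1), lo=1 mid=2 ⇒ [6, 7, 7, 9, 7, 9, 6, 9, 6, 9, 9]
7=7: mid=3
9>7: swap(3,9), hi=8 ⇒ [6, 7, 7, 9, 7, 9, 6, 9, 6, 9, 9]
9>7: swap(3,8), hi=7 ⇒ [6, 7, 7, 6, 7, 9, 6, 9, 9, 9, 9]
6<7: swap(1,3), lo=2 mid=4 ⇒ [6, 6, 7, 7, 7, 9, 6, 9, 9, 9, 9]
7=7: mid=5
9>7: swap(5,7), hi=6 ⇒ [6, 6, 7, 7, 7, 9, 6, 9, 9, 9, 9]
9>7: swap(5,6), hi=5 ⇒ [6, 6, 7, 7, 7, 6, 9, 9, 9, 9, 9]
6<7: swap(2,5), lo=3 mid=6 ⇒ [6, 6, 6, 7, 7, 7, 9, 9, 9, 9, 9]
done. lo=3 hi=5; nums=[6, 6, 6, 7, 7, 7, 9, 9, 9, 9, 9]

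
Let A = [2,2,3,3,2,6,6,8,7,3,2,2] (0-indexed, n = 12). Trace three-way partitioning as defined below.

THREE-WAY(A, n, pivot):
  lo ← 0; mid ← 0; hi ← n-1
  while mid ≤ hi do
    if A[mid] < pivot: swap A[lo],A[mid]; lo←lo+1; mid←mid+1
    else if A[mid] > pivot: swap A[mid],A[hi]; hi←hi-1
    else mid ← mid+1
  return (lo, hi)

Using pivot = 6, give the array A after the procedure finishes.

[2,2,3,3,2,2,2,3,6,6,7,8]

pivot = 6; lo=0, mid=0, hi=11
A[mid]=2<6: swap A[0],A[0]; lo=1,mid=1 → [2,2,3,3,2,6,6,8,7,3,2,2]
A[mid]=2<6: swap A[1],A[1]; lo=2,mid=2 → [2,2,3,3,2,6,6,8,7,3,2,2]
A[mid]=3<6: swap A[2],A[2]; lo=3,mid=3 → [2,2,3,3,2,6,6,8,7,3,2,2]
A[mid]=3<6: swap A[3],A[3]; lo=4,mid=4 → [2,2,3,3,2,6,6,8,7,3,2,2]
A[mid]=2<6: swap A[4],A[4]; lo=5,mid=5 → [2,2,3,3,2,6,6,8,7,3,2,2]
A[mid]=6=6: mid=6
A[mid]=6=6: mid=7
A[mid]=8>6: swap A[7],A[11]; hi=10 → [2,2,3,3,2,6,6,2,7,3,2,8]
A[mid]=2<6: swap A[5],A[7]; lo=6,mid=8 → [2,2,3,3,2,2,6,6,7,3,2,8]
A[mid]=7>6: swap A[8],A[10]; hi=9 → [2,2,3,3,2,2,6,6,2,3,7,8]
A[mid]=2<6: swap A[6],A[8]; lo=7,mid=9 → [2,2,3,3,2,2,2,6,6,3,7,8]
A[mid]=3<6: swap A[7],A[9]; lo=8,mid=10 → [2,2,3,3,2,2,2,3,6,6,7,8]
end: lo=8, hi=9; A = [2,2,3,3,2,2,2,3,6,6,7,8]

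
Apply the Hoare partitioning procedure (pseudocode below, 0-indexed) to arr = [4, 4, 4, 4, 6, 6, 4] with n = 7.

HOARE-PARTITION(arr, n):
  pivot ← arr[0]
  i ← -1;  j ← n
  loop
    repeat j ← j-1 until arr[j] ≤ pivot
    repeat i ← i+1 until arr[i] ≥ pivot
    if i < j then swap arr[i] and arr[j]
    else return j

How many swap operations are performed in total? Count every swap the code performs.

pivot=4
j stops at 6 (4), i stops at 0 (4); swap ⇒ [4, 4, 4, 4, 6, 6, 4]
j stops at 3 (4), i stops at 1 (4); swap ⇒ [4, 4, 4, 4, 6, 6, 4]
j stops at 2, i stops at 2; i≥j ⇒ return 2. arr=[4, 4, 4, 4, 6, 6, 4]

2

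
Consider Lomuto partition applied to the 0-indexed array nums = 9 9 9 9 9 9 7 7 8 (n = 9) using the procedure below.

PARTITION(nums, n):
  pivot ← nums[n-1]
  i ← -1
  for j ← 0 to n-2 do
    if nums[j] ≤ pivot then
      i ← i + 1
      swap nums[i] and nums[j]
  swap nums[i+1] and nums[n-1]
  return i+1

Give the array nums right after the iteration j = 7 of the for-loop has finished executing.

pivot=8, i=-1
j=0: 9>8, skip
j=1: 9>8, skip
j=2: 9>8, skip
j=3: 9>8, skip
j=4: 9>8, skip
j=5: 9>8, skip
j=6: 7≤8, i=0, swap(0,6) ⇒ 7 9 9 9 9 9 9 7 8
j=7: 7≤8, i=1, swap(1,7) ⇒ 7 7 9 9 9 9 9 9 8
(after j=7) nums = 7 7 9 9 9 9 9 9 8

7 7 9 9 9 9 9 9 8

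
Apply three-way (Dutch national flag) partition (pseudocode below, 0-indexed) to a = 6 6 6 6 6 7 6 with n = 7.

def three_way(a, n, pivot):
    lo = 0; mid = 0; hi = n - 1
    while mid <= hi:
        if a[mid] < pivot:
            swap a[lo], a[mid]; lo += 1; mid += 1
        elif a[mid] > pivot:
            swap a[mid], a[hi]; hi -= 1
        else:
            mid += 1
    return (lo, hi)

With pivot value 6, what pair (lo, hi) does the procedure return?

(0, 5)

pivot = 6; lo=0, mid=0, hi=6
a[mid]=6=6: mid=1
a[mid]=6=6: mid=2
a[mid]=6=6: mid=3
a[mid]=6=6: mid=4
a[mid]=6=6: mid=5
a[mid]=7>6: swap a[5],a[6]; hi=5 → 6 6 6 6 6 6 7
a[mid]=6=6: mid=6
end: lo=0, hi=5; a = 6 6 6 6 6 6 7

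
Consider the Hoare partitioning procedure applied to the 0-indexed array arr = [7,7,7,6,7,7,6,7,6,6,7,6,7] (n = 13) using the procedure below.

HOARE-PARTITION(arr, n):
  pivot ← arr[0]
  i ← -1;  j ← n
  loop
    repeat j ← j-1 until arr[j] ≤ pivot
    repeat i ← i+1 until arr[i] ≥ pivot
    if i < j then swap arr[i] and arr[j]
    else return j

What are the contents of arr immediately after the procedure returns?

pivot=7
j stops at 12 (7), i stops at 0 (7); swap ⇒ [7,7,7,6,7,7,6,7,6,6,7,6,7]
j stops at 11 (6), i stops at 1 (7); swap ⇒ [7,6,7,6,7,7,6,7,6,6,7,7,7]
j stops at 10 (7), i stops at 2 (7); swap ⇒ [7,6,7,6,7,7,6,7,6,6,7,7,7]
j stops at 9 (6), i stops at 4 (7); swap ⇒ [7,6,7,6,6,7,6,7,6,7,7,7,7]
j stops at 8 (6), i stops at 5 (7); swap ⇒ [7,6,7,6,6,6,6,7,7,7,7,7,7]
j stops at 7, i stops at 7; i≥j ⇒ return 7. arr=[7,6,7,6,6,6,6,7,7,7,7,7,7]

[7,6,7,6,6,6,6,7,7,7,7,7,7]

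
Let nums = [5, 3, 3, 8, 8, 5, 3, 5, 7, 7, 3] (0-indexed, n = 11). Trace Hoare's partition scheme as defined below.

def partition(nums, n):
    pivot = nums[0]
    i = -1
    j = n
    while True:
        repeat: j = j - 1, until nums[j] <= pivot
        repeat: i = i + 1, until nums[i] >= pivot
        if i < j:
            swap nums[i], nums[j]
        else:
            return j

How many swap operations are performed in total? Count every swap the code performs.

3

pivot=5
j stops at 10 (3), i stops at 0 (5); swap ⇒ [3, 3, 3, 8, 8, 5, 3, 5, 7, 7, 5]
j stops at 7 (5), i stops at 3 (8); swap ⇒ [3, 3, 3, 5, 8, 5, 3, 8, 7, 7, 5]
j stops at 6 (3), i stops at 4 (8); swap ⇒ [3, 3, 3, 5, 3, 5, 8, 8, 7, 7, 5]
j stops at 5, i stops at 5; i≥j ⇒ return 5. nums=[3, 3, 3, 5, 3, 5, 8, 8, 7, 7, 5]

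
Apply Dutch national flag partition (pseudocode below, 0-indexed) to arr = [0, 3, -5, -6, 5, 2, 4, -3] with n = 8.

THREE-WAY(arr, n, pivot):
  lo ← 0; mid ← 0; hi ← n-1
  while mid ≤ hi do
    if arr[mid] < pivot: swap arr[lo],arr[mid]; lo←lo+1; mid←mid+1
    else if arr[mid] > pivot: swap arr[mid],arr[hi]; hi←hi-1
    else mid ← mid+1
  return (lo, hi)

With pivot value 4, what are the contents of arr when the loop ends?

lo=0 mid=0 hi=7
0<4: swap(0,0), lo=1 mid=1 ⇒ [0, 3, -5, -6, 5, 2, 4, -3]
3<4: swap(1,1), lo=2 mid=2 ⇒ [0, 3, -5, -6, 5, 2, 4, -3]
-5<4: swap(2,2), lo=3 mid=3 ⇒ [0, 3, -5, -6, 5, 2, 4, -3]
-6<4: swap(3,3), lo=4 mid=4 ⇒ [0, 3, -5, -6, 5, 2, 4, -3]
5>4: swap(4,7), hi=6 ⇒ [0, 3, -5, -6, -3, 2, 4, 5]
-3<4: swap(4,4), lo=5 mid=5 ⇒ [0, 3, -5, -6, -3, 2, 4, 5]
2<4: swap(5,5), lo=6 mid=6 ⇒ [0, 3, -5, -6, -3, 2, 4, 5]
4=4: mid=7
done. lo=6 hi=6; arr=[0, 3, -5, -6, -3, 2, 4, 5]

[0, 3, -5, -6, -3, 2, 4, 5]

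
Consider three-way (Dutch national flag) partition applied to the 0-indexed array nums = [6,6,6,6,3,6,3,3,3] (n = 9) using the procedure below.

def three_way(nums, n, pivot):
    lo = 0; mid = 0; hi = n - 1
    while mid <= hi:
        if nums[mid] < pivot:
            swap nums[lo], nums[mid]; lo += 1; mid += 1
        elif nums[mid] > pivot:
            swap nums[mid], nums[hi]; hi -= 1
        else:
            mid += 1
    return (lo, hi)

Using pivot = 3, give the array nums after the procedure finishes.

[3,3,3,3,6,6,6,6,6]

pivot = 3; lo=0, mid=0, hi=8
nums[mid]=6>3: swap nums[0],nums[8]; hi=7 → [3,6,6,6,3,6,3,3,6]
nums[mid]=3=3: mid=1
nums[mid]=6>3: swap nums[1],nums[7]; hi=6 → [3,3,6,6,3,6,3,6,6]
nums[mid]=3=3: mid=2
nums[mid]=6>3: swap nums[2],nums[6]; hi=5 → [3,3,3,6,3,6,6,6,6]
nums[mid]=3=3: mid=3
nums[mid]=6>3: swap nums[3],nums[5]; hi=4 → [3,3,3,6,3,6,6,6,6]
nums[mid]=6>3: swap nums[3],nums[4]; hi=3 → [3,3,3,3,6,6,6,6,6]
nums[mid]=3=3: mid=4
end: lo=0, hi=3; nums = [3,3,3,3,6,6,6,6,6]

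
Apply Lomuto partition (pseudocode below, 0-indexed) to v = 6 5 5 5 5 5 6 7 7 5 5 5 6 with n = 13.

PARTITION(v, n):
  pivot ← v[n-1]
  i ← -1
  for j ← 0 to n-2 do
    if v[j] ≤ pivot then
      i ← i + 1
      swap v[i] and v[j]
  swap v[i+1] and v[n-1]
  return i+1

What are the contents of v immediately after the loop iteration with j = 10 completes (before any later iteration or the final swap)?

6 5 5 5 5 5 6 5 5 7 7 5 6

pivot = v[12] = 6; i = -1
j=0: v[0]=6 ≤ 6 → i=0, swap v[0],v[0] (no change) → 6 5 5 5 5 5 6 7 7 5 5 5 6
j=1: v[1]=5 ≤ 6 → i=1, swap v[1],v[1] (no change) → 6 5 5 5 5 5 6 7 7 5 5 5 6
j=2: v[2]=5 ≤ 6 → i=2, swap v[2],v[2] (no change) → 6 5 5 5 5 5 6 7 7 5 5 5 6
j=3: v[3]=5 ≤ 6 → i=3, swap v[3],v[3] (no change) → 6 5 5 5 5 5 6 7 7 5 5 5 6
j=4: v[4]=5 ≤ 6 → i=4, swap v[4],v[4] (no change) → 6 5 5 5 5 5 6 7 7 5 5 5 6
j=5: v[5]=5 ≤ 6 → i=5, swap v[5],v[5] (no change) → 6 5 5 5 5 5 6 7 7 5 5 5 6
j=6: v[6]=6 ≤ 6 → i=6, swap v[6],v[6] (no change) → 6 5 5 5 5 5 6 7 7 5 5 5 6
j=7: v[7]=7 > 6 → no swap
j=8: v[8]=7 > 6 → no swap
j=9: v[9]=5 ≤ 6 → i=7, swap v[7],v[9] → 6 5 5 5 5 5 6 5 7 7 5 5 6
j=10: v[10]=5 ≤ 6 → i=8, swap v[8],v[10] → 6 5 5 5 5 5 6 5 5 7 7 5 6
(after j=10) v = 6 5 5 5 5 5 6 5 5 7 7 5 6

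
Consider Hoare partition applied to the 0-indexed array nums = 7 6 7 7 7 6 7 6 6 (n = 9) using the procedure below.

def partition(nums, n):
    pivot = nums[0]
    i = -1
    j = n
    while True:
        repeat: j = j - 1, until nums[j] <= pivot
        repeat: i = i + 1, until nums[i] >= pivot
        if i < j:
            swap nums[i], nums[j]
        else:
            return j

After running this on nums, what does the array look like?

pivot=7
j stops at 8 (6), i stops at 0 (7); swap ⇒ 6 6 7 7 7 6 7 6 7
j stops at 7 (6), i stops at 2 (7); swap ⇒ 6 6 6 7 7 6 7 7 7
j stops at 6 (7), i stops at 3 (7); swap ⇒ 6 6 6 7 7 6 7 7 7
j stops at 5 (6), i stops at 4 (7); swap ⇒ 6 6 6 7 6 7 7 7 7
j stops at 4, i stops at 5; i≥j ⇒ return 4. nums=6 6 6 7 6 7 7 7 7

6 6 6 7 6 7 7 7 7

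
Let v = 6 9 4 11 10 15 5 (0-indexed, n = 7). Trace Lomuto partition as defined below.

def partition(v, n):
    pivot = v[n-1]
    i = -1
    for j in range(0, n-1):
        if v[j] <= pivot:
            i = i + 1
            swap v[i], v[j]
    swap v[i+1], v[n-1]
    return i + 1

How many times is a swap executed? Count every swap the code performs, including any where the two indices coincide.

pivot=5, i=-1
j=0: 6>5, skip
j=1: 9>5, skip
j=2: 4≤5, i=0, swap(0,2) ⇒ 4 9 6 11 10 15 5
j=3: 11>5, skip
j=4: 10>5, skip
j=5: 15>5, skip
swap(1,6) ⇒ 4 5 6 11 10 15 9; return 1

2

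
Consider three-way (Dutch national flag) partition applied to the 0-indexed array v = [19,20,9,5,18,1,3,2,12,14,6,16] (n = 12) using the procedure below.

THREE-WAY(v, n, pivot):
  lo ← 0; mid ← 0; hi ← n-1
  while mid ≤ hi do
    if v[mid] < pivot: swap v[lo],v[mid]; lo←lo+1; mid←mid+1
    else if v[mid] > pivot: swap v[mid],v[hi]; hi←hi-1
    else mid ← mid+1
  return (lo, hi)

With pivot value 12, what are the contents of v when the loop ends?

[6,9,5,2,1,3,12,18,14,20,16,19]

pivot = 12; lo=0, mid=0, hi=11
v[mid]=19>12: swap v[0],v[11]; hi=10 → [16,20,9,5,18,1,3,2,12,14,6,19]
v[mid]=16>12: swap v[0],v[10]; hi=9 → [6,20,9,5,18,1,3,2,12,14,16,19]
v[mid]=6<12: swap v[0],v[0]; lo=1,mid=1 → [6,20,9,5,18,1,3,2,12,14,16,19]
v[mid]=20>12: swap v[1],v[9]; hi=8 → [6,14,9,5,18,1,3,2,12,20,16,19]
v[mid]=14>12: swap v[1],v[8]; hi=7 → [6,12,9,5,18,1,3,2,14,20,16,19]
v[mid]=12=12: mid=2
v[mid]=9<12: swap v[1],v[2]; lo=2,mid=3 → [6,9,12,5,18,1,3,2,14,20,16,19]
v[mid]=5<12: swap v[2],v[3]; lo=3,mid=4 → [6,9,5,12,18,1,3,2,14,20,16,19]
v[mid]=18>12: swap v[4],v[7]; hi=6 → [6,9,5,12,2,1,3,18,14,20,16,19]
v[mid]=2<12: swap v[3],v[4]; lo=4,mid=5 → [6,9,5,2,12,1,3,18,14,20,16,19]
v[mid]=1<12: swap v[4],v[5]; lo=5,mid=6 → [6,9,5,2,1,12,3,18,14,20,16,19]
v[mid]=3<12: swap v[5],v[6]; lo=6,mid=7 → [6,9,5,2,1,3,12,18,14,20,16,19]
end: lo=6, hi=6; v = [6,9,5,2,1,3,12,18,14,20,16,19]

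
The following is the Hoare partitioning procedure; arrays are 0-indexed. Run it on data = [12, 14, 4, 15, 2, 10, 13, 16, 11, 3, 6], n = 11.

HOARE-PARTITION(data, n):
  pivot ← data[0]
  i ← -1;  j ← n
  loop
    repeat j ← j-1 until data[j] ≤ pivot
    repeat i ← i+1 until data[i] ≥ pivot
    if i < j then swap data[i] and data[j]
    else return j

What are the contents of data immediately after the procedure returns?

pivot=12
j stops at 10 (6), i stops at 0 (12); swap ⇒ [6, 14, 4, 15, 2, 10, 13, 16, 11, 3, 12]
j stops at 9 (3), i stops at 1 (14); swap ⇒ [6, 3, 4, 15, 2, 10, 13, 16, 11, 14, 12]
j stops at 8 (11), i stops at 3 (15); swap ⇒ [6, 3, 4, 11, 2, 10, 13, 16, 15, 14, 12]
j stops at 5, i stops at 6; i≥j ⇒ return 5. data=[6, 3, 4, 11, 2, 10, 13, 16, 15, 14, 12]

[6, 3, 4, 11, 2, 10, 13, 16, 15, 14, 12]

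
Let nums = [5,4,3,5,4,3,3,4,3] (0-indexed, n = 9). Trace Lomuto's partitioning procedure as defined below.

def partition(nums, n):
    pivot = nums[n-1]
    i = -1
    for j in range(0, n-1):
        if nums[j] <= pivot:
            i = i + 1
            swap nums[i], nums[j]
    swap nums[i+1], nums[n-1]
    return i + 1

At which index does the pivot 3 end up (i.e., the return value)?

3

pivot=3, i=-1
j=0: 5>3, skip
j=1: 4>3, skip
j=2: 3≤3, i=0, swap(0,2) ⇒ [3,4,5,5,4,3,3,4,3]
j=3: 5>3, skip
j=4: 4>3, skip
j=5: 3≤3, i=1, swap(1,5) ⇒ [3,3,5,5,4,4,3,4,3]
j=6: 3≤3, i=2, swap(2,6) ⇒ [3,3,3,5,4,4,5,4,3]
j=7: 4>3, skip
swap(3,8) ⇒ [3,3,3,3,4,4,5,4,5]; return 3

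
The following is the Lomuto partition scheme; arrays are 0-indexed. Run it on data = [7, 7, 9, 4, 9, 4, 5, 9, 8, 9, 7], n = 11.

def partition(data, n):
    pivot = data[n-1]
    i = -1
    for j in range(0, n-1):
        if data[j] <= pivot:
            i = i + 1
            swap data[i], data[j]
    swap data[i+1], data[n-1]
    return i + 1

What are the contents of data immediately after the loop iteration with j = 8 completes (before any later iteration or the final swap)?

pivot = data[10] = 7; i = -1
j=0: data[0]=7 ≤ 7 → i=0, swap data[0],data[0] (no change) → [7, 7, 9, 4, 9, 4, 5, 9, 8, 9, 7]
j=1: data[1]=7 ≤ 7 → i=1, swap data[1],data[1] (no change) → [7, 7, 9, 4, 9, 4, 5, 9, 8, 9, 7]
j=2: data[2]=9 > 7 → no swap
j=3: data[3]=4 ≤ 7 → i=2, swap data[2],data[3] → [7, 7, 4, 9, 9, 4, 5, 9, 8, 9, 7]
j=4: data[4]=9 > 7 → no swap
j=5: data[5]=4 ≤ 7 → i=3, swap data[3],data[5] → [7, 7, 4, 4, 9, 9, 5, 9, 8, 9, 7]
j=6: data[6]=5 ≤ 7 → i=4, swap data[4],data[6] → [7, 7, 4, 4, 5, 9, 9, 9, 8, 9, 7]
j=7: data[7]=9 > 7 → no swap
j=8: data[8]=8 > 7 → no swap
(after j=8) data = [7, 7, 4, 4, 5, 9, 9, 9, 8, 9, 7]

[7, 7, 4, 4, 5, 9, 9, 9, 8, 9, 7]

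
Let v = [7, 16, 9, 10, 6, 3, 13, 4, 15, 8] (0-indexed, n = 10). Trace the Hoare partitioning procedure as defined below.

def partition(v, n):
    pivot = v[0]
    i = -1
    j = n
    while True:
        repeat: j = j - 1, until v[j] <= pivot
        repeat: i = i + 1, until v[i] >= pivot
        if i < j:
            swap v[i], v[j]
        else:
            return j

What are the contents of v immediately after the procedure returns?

pivot = v[0] = 7; i = -1, j = 10
j→7 (v[7]=4≤7), i→0 (v[0]=7≥7); i<j, swap → [4, 16, 9, 10, 6, 3, 13, 7, 15, 8]
j→5 (v[5]=3≤7), i→1 (v[1]=16≥7); i<j, swap → [4, 3, 9, 10, 6, 16, 13, 7, 15, 8]
j→4 (v[4]=6≤7), i→2 (v[2]=9≥7); i<j, swap → [4, 3, 6, 10, 9, 16, 13, 7, 15, 8]
j→2, i→3; i≥j, return j=2. v = [4, 3, 6, 10, 9, 16, 13, 7, 15, 8]

[4, 3, 6, 10, 9, 16, 13, 7, 15, 8]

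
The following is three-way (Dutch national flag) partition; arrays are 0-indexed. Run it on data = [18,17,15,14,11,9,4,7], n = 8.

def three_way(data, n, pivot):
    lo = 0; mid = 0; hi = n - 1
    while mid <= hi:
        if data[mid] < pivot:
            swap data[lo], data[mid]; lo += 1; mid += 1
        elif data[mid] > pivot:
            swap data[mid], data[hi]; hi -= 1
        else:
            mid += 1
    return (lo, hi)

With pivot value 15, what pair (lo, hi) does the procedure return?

(5, 5)

pivot = 15; lo=0, mid=0, hi=7
data[mid]=18>15: swap data[0],data[7]; hi=6 → [7,17,15,14,11,9,4,18]
data[mid]=7<15: swap data[0],data[0]; lo=1,mid=1 → [7,17,15,14,11,9,4,18]
data[mid]=17>15: swap data[1],data[6]; hi=5 → [7,4,15,14,11,9,17,18]
data[mid]=4<15: swap data[1],data[1]; lo=2,mid=2 → [7,4,15,14,11,9,17,18]
data[mid]=15=15: mid=3
data[mid]=14<15: swap data[2],data[3]; lo=3,mid=4 → [7,4,14,15,11,9,17,18]
data[mid]=11<15: swap data[3],data[4]; lo=4,mid=5 → [7,4,14,11,15,9,17,18]
data[mid]=9<15: swap data[4],data[5]; lo=5,mid=6 → [7,4,14,11,9,15,17,18]
end: lo=5, hi=5; data = [7,4,14,11,9,15,17,18]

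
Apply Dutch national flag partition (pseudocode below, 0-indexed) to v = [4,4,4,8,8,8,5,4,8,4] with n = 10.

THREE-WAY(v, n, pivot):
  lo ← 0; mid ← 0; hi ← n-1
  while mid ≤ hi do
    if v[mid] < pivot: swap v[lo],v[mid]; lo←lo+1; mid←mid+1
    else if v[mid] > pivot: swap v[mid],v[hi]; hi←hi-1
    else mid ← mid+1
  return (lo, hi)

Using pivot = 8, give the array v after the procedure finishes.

pivot = 8; lo=0, mid=0, hi=9
v[mid]=4<8: swap v[0],v[0]; lo=1,mid=1 → [4,4,4,8,8,8,5,4,8,4]
v[mid]=4<8: swap v[1],v[1]; lo=2,mid=2 → [4,4,4,8,8,8,5,4,8,4]
v[mid]=4<8: swap v[2],v[2]; lo=3,mid=3 → [4,4,4,8,8,8,5,4,8,4]
v[mid]=8=8: mid=4
v[mid]=8=8: mid=5
v[mid]=8=8: mid=6
v[mid]=5<8: swap v[3],v[6]; lo=4,mid=7 → [4,4,4,5,8,8,8,4,8,4]
v[mid]=4<8: swap v[4],v[7]; lo=5,mid=8 → [4,4,4,5,4,8,8,8,8,4]
v[mid]=8=8: mid=9
v[mid]=4<8: swap v[5],v[9]; lo=6,mid=10 → [4,4,4,5,4,4,8,8,8,8]
end: lo=6, hi=9; v = [4,4,4,5,4,4,8,8,8,8]

[4,4,4,5,4,4,8,8,8,8]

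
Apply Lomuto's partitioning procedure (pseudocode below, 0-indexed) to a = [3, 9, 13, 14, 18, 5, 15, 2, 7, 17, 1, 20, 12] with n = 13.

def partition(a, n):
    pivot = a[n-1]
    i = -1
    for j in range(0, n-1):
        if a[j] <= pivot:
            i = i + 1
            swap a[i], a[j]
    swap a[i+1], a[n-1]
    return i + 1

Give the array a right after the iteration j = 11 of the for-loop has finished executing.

[3, 9, 5, 2, 7, 1, 15, 14, 18, 17, 13, 20, 12]

pivot = a[12] = 12; i = -1
j=0: a[0]=3 ≤ 12 → i=0, swap a[0],a[0] (no change) → [3, 9, 13, 14, 18, 5, 15, 2, 7, 17, 1, 20, 12]
j=1: a[1]=9 ≤ 12 → i=1, swap a[1],a[1] (no change) → [3, 9, 13, 14, 18, 5, 15, 2, 7, 17, 1, 20, 12]
j=2: a[2]=13 > 12 → no swap
j=3: a[3]=14 > 12 → no swap
j=4: a[4]=18 > 12 → no swap
j=5: a[5]=5 ≤ 12 → i=2, swap a[2],a[5] → [3, 9, 5, 14, 18, 13, 15, 2, 7, 17, 1, 20, 12]
j=6: a[6]=15 > 12 → no swap
j=7: a[7]=2 ≤ 12 → i=3, swap a[3],a[7] → [3, 9, 5, 2, 18, 13, 15, 14, 7, 17, 1, 20, 12]
j=8: a[8]=7 ≤ 12 → i=4, swap a[4],a[8] → [3, 9, 5, 2, 7, 13, 15, 14, 18, 17, 1, 20, 12]
j=9: a[9]=17 > 12 → no swap
j=10: a[10]=1 ≤ 12 → i=5, swap a[5],a[10] → [3, 9, 5, 2, 7, 1, 15, 14, 18, 17, 13, 20, 12]
j=11: a[11]=20 > 12 → no swap
(after j=11) a = [3, 9, 5, 2, 7, 1, 15, 14, 18, 17, 13, 20, 12]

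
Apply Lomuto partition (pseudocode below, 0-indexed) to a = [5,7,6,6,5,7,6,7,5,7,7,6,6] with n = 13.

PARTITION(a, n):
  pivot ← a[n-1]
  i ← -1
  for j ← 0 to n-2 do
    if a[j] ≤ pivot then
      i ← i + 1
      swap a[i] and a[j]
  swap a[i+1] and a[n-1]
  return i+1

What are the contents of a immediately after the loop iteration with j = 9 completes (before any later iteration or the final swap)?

[5,6,6,5,6,5,7,7,7,7,7,6,6]

pivot = a[12] = 6; i = -1
j=0: a[0]=5 ≤ 6 → i=0, swap a[0],a[0] (no change) → [5,7,6,6,5,7,6,7,5,7,7,6,6]
j=1: a[1]=7 > 6 → no swap
j=2: a[2]=6 ≤ 6 → i=1, swap a[1],a[2] → [5,6,7,6,5,7,6,7,5,7,7,6,6]
j=3: a[3]=6 ≤ 6 → i=2, swap a[2],a[3] → [5,6,6,7,5,7,6,7,5,7,7,6,6]
j=4: a[4]=5 ≤ 6 → i=3, swap a[3],a[4] → [5,6,6,5,7,7,6,7,5,7,7,6,6]
j=5: a[5]=7 > 6 → no swap
j=6: a[6]=6 ≤ 6 → i=4, swap a[4],a[6] → [5,6,6,5,6,7,7,7,5,7,7,6,6]
j=7: a[7]=7 > 6 → no swap
j=8: a[8]=5 ≤ 6 → i=5, swap a[5],a[8] → [5,6,6,5,6,5,7,7,7,7,7,6,6]
j=9: a[9]=7 > 6 → no swap
(after j=9) a = [5,6,6,5,6,5,7,7,7,7,7,6,6]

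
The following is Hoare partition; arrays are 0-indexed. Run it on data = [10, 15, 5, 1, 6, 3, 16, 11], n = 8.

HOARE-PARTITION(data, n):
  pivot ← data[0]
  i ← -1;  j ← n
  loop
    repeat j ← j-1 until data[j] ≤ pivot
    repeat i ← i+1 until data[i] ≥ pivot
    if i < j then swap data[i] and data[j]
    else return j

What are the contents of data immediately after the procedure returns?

pivot=10
j stops at 5 (3), i stops at 0 (10); swap ⇒ [3, 15, 5, 1, 6, 10, 16, 11]
j stops at 4 (6), i stops at 1 (15); swap ⇒ [3, 6, 5, 1, 15, 10, 16, 11]
j stops at 3, i stops at 4; i≥j ⇒ return 3. data=[3, 6, 5, 1, 15, 10, 16, 11]

[3, 6, 5, 1, 15, 10, 16, 11]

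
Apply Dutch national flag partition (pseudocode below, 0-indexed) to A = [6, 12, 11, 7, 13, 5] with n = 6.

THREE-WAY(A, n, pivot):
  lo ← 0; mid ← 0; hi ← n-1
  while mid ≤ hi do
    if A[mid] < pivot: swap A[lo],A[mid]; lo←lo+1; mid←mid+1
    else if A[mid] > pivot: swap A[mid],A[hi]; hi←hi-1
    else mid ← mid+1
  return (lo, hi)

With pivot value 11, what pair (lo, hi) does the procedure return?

pivot = 11; lo=0, mid=0, hi=5
A[mid]=6<11: swap A[0],A[0]; lo=1,mid=1 → [6, 12, 11, 7, 13, 5]
A[mid]=12>11: swap A[1],A[5]; hi=4 → [6, 5, 11, 7, 13, 12]
A[mid]=5<11: swap A[1],A[1]; lo=2,mid=2 → [6, 5, 11, 7, 13, 12]
A[mid]=11=11: mid=3
A[mid]=7<11: swap A[2],A[3]; lo=3,mid=4 → [6, 5, 7, 11, 13, 12]
A[mid]=13>11: swap A[4],A[4]; hi=3 → [6, 5, 7, 11, 13, 12]
end: lo=3, hi=3; A = [6, 5, 7, 11, 13, 12]

(3, 3)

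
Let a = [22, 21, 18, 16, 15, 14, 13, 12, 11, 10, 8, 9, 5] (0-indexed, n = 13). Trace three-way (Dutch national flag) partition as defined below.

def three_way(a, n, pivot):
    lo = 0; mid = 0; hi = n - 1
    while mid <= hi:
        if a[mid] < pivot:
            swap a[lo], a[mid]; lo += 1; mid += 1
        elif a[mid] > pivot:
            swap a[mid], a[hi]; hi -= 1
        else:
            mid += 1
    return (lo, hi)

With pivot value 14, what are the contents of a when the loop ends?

[5, 9, 8, 10, 11, 13, 12, 14, 15, 16, 18, 21, 22]

pivot = 14; lo=0, mid=0, hi=12
a[mid]=22>14: swap a[0],a[12]; hi=11 → [5, 21, 18, 16, 15, 14, 13, 12, 11, 10, 8, 9, 22]
a[mid]=5<14: swap a[0],a[0]; lo=1,mid=1 → [5, 21, 18, 16, 15, 14, 13, 12, 11, 10, 8, 9, 22]
a[mid]=21>14: swap a[1],a[11]; hi=10 → [5, 9, 18, 16, 15, 14, 13, 12, 11, 10, 8, 21, 22]
a[mid]=9<14: swap a[1],a[1]; lo=2,mid=2 → [5, 9, 18, 16, 15, 14, 13, 12, 11, 10, 8, 21, 22]
a[mid]=18>14: swap a[2],a[10]; hi=9 → [5, 9, 8, 16, 15, 14, 13, 12, 11, 10, 18, 21, 22]
a[mid]=8<14: swap a[2],a[2]; lo=3,mid=3 → [5, 9, 8, 16, 15, 14, 13, 12, 11, 10, 18, 21, 22]
a[mid]=16>14: swap a[3],a[9]; hi=8 → [5, 9, 8, 10, 15, 14, 13, 12, 11, 16, 18, 21, 22]
a[mid]=10<14: swap a[3],a[3]; lo=4,mid=4 → [5, 9, 8, 10, 15, 14, 13, 12, 11, 16, 18, 21, 22]
a[mid]=15>14: swap a[4],a[8]; hi=7 → [5, 9, 8, 10, 11, 14, 13, 12, 15, 16, 18, 21, 22]
a[mid]=11<14: swap a[4],a[4]; lo=5,mid=5 → [5, 9, 8, 10, 11, 14, 13, 12, 15, 16, 18, 21, 22]
a[mid]=14=14: mid=6
a[mid]=13<14: swap a[5],a[6]; lo=6,mid=7 → [5, 9, 8, 10, 11, 13, 14, 12, 15, 16, 18, 21, 22]
a[mid]=12<14: swap a[6],a[7]; lo=7,mid=8 → [5, 9, 8, 10, 11, 13, 12, 14, 15, 16, 18, 21, 22]
end: lo=7, hi=7; a = [5, 9, 8, 10, 11, 13, 12, 14, 15, 16, 18, 21, 22]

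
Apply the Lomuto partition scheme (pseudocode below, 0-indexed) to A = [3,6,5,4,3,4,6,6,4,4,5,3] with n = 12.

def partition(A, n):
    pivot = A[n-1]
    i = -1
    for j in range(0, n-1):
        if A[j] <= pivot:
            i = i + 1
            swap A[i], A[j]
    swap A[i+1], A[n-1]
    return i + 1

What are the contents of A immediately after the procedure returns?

[3,3,3,4,6,4,6,6,4,4,5,5]

pivot=3, i=-1
j=0: 3≤3, i=0, swap(0,0) ⇒ [3,6,5,4,3,4,6,6,4,4,5,3]
j=1: 6>3, skip
j=2: 5>3, skip
j=3: 4>3, skip
j=4: 3≤3, i=1, swap(1,4) ⇒ [3,3,5,4,6,4,6,6,4,4,5,3]
j=5: 4>3, skip
j=6: 6>3, skip
j=7: 6>3, skip
j=8: 4>3, skip
j=9: 4>3, skip
j=10: 5>3, skip
swap(2,11) ⇒ [3,3,3,4,6,4,6,6,4,4,5,5]; return 2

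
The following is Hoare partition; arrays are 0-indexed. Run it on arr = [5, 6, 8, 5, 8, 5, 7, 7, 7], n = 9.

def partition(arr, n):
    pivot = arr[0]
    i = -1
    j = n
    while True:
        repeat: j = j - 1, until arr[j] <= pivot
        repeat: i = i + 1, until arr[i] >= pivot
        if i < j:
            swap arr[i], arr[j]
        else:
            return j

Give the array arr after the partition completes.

[5, 5, 8, 6, 8, 5, 7, 7, 7]

pivot = arr[0] = 5; i = -1, j = 9
j→5 (arr[5]=5≤5), i→0 (arr[0]=5≥5); i<j, swap → [5, 6, 8, 5, 8, 5, 7, 7, 7]
j→3 (arr[3]=5≤5), i→1 (arr[1]=6≥5); i<j, swap → [5, 5, 8, 6, 8, 5, 7, 7, 7]
j→1, i→2; i≥j, return j=1. arr = [5, 5, 8, 6, 8, 5, 7, 7, 7]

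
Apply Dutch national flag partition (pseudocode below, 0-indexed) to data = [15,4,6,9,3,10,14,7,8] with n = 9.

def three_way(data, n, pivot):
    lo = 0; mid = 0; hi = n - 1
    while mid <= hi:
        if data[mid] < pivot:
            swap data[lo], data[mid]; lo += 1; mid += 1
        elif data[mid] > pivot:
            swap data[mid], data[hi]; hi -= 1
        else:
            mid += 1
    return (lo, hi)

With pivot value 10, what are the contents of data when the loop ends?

[8,4,6,9,3,7,10,14,15]

pivot = 10; lo=0, mid=0, hi=8
data[mid]=15>10: swap data[0],data[8]; hi=7 → [8,4,6,9,3,10,14,7,15]
data[mid]=8<10: swap data[0],data[0]; lo=1,mid=1 → [8,4,6,9,3,10,14,7,15]
data[mid]=4<10: swap data[1],data[1]; lo=2,mid=2 → [8,4,6,9,3,10,14,7,15]
data[mid]=6<10: swap data[2],data[2]; lo=3,mid=3 → [8,4,6,9,3,10,14,7,15]
data[mid]=9<10: swap data[3],data[3]; lo=4,mid=4 → [8,4,6,9,3,10,14,7,15]
data[mid]=3<10: swap data[4],data[4]; lo=5,mid=5 → [8,4,6,9,3,10,14,7,15]
data[mid]=10=10: mid=6
data[mid]=14>10: swap data[6],data[7]; hi=6 → [8,4,6,9,3,10,7,14,15]
data[mid]=7<10: swap data[5],data[6]; lo=6,mid=7 → [8,4,6,9,3,7,10,14,15]
end: lo=6, hi=6; data = [8,4,6,9,3,7,10,14,15]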